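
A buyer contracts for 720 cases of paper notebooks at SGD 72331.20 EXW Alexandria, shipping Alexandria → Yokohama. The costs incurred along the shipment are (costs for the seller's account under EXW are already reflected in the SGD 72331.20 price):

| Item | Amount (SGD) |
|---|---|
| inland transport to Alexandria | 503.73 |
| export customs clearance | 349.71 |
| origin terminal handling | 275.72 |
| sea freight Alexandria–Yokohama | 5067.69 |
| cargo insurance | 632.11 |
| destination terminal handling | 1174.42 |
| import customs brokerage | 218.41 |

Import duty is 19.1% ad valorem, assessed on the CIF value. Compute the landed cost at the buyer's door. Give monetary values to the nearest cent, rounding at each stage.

EXW: the seller makes goods available at their premises; the buyer bears all onward costs.
CIF value = EXW price + inland to port + export clearance + origin terminal + freight + insurance = 72331.20 + 503.73 + 349.71 + 275.72 + 5067.69 + 632.11 = 79160.16
Import duty = 79160.16 × 19.1% = 15119.59
Buyer bears: inland to port 503.73 + export clearance 349.71 + origin terminal 275.72 + freight 5067.69 + insurance 632.11 + destination terminal 1174.42 + brokerage 218.41 + duty 15119.59 = 23341.38
Landed cost = invoice 72331.20 + 23341.38 = 95672.58

Total landed cost: SGD 95672.58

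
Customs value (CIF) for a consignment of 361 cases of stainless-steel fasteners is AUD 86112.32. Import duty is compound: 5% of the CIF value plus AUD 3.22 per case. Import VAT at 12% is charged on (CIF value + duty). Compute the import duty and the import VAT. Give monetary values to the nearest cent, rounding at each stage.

Ad valorem component: 86112.32 × 5% = 4305.62
Specific component: 361 × 3.22 = 1162.42
Import duty = 4305.62 + 1162.42 = 5468.04
VAT base = CIF + duty = 86112.32 + 5468.04 = 91580.36
Import VAT = 91580.36 × 12% = 10989.64

Import duty: AUD 5468.04; import VAT: AUD 10989.64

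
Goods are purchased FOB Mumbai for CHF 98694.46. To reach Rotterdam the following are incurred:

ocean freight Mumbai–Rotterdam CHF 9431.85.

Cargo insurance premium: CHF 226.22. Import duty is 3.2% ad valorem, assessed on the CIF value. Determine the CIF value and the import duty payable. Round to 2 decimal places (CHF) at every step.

CIF = FOB price + freight + insurance
CIF = 98694.46 + 9431.85 + 226.22 = 108352.53
Import duty = 108352.53 × 3.2% = 3467.28

CIF value: CHF 108352.53; import duty: CHF 3467.28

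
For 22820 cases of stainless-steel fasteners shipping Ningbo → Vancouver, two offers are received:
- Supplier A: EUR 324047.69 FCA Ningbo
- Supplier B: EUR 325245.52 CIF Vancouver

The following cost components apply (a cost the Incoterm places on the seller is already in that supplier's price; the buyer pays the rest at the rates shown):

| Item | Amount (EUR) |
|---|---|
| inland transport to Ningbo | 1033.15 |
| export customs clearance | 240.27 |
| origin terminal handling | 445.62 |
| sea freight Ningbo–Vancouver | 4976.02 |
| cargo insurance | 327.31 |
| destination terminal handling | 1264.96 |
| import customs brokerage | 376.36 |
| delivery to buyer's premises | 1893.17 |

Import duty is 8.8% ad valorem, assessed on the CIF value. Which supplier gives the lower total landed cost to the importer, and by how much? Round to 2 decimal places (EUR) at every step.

Supplier A (FCA):
CIF value = FCA price + origin terminal + freight + insurance = 324047.69 + 445.62 + 4976.02 + 327.31 = 329796.64
Import duty = 329796.64 × 8.8% = 29022.10
Buyer bears (A): 445.62 + 4976.02 + 327.31 + 1264.96 + 376.36 + 1893.17 = 9283.44
Landed cost (A) = invoice 324047.69 + 9283.44 + duty 29022.10 = 362353.23
Supplier B (CIF):
The CIF price already equals the CIF value: 325245.52
Import duty = 325245.52 × 8.8% = 28621.61
Buyer bears (B): 1264.96 + 376.36 + 1893.17 = 3534.49
Landed cost (B) = invoice 325245.52 + 3534.49 + duty 28621.61 = 357401.62
Difference = |362353.23 − 357401.62| = 4951.61

Supplier B is cheaper by EUR 4951.61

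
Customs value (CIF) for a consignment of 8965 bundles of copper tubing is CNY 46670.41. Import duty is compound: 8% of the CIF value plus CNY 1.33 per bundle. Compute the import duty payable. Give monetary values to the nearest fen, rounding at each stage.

Ad valorem component: 46670.41 × 8% = 3733.63
Specific component: 8965 × 1.33 = 11923.45
Import duty = 3733.63 + 11923.45 = 15657.08

Import duty: CNY 15657.08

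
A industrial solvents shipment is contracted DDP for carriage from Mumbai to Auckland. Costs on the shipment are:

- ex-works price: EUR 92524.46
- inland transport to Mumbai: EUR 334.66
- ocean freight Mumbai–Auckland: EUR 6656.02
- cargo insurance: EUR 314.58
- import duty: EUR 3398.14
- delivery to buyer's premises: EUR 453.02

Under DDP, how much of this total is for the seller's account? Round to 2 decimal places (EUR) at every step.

Seller's account: EUR 103680.88

DDP: the seller bears all costs including import duty.
Seller's account: goods 92524.46 + inland to port 334.66 + freight 6656.02 + insurance 314.58 + duty 3398.14 + delivery 453.02 = 103680.88
Buyer's account: 0.00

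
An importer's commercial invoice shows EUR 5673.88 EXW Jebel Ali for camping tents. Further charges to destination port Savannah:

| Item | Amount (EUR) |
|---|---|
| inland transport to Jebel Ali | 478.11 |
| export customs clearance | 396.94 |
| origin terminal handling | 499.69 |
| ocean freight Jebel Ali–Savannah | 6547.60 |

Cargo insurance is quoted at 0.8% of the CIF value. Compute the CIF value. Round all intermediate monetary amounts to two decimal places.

Let C be the CIF value. C = EXW price + pre-shipment costs + freight + 0.8% × C
C − 0.8% × C = 5673.88 + 478.11 + 396.94 + 499.69 + 6547.60
0.992 × C = 13596.22
C = 13596.22 / 0.992 = 13705.87
Insurance premium = 0.8% × 13705.87 = 109.65

CIF value: EUR 13705.87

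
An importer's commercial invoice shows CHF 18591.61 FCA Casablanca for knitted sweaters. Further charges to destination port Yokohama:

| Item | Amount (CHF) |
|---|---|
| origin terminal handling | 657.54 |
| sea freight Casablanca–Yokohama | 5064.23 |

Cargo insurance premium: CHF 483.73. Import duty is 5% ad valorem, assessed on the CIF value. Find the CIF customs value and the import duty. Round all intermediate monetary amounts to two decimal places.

CIF = FCA price + pre-shipment costs + freight + insurance
CIF = 18591.61 + 657.54 + 5064.23 + 483.73 = 24797.11
Import duty = 24797.11 × 5% = 1239.86

CIF value: CHF 24797.11; import duty: CHF 1239.86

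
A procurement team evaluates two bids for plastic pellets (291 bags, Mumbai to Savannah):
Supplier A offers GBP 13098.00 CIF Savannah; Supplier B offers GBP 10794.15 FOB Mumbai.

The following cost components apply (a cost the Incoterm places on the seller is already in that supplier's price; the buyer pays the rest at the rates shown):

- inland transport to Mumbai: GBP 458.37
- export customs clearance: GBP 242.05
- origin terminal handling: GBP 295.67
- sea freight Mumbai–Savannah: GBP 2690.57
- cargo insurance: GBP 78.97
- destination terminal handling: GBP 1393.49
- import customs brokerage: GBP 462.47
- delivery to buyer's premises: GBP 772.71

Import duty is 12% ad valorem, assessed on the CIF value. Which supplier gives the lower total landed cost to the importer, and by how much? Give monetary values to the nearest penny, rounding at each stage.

Supplier A is cheaper by GBP 521.57

Supplier A (CIF):
The CIF price already equals the CIF value: 13098.00
Import duty = 13098.00 × 12% = 1571.76
Buyer bears (A): 1393.49 + 462.47 + 772.71 = 2628.67
Landed cost (A) = invoice 13098.00 + 2628.67 + duty 1571.76 = 17298.43
Supplier B (FOB):
CIF value = FOB price + freight + insurance = 10794.15 + 2690.57 + 78.97 = 13563.69
Import duty = 13563.69 × 12% = 1627.64
Buyer bears (B): 2690.57 + 78.97 + 1393.49 + 462.47 + 772.71 = 5398.21
Landed cost (B) = invoice 10794.15 + 5398.21 + duty 1627.64 = 17820.00
Difference = |17298.43 − 17820.00| = 521.57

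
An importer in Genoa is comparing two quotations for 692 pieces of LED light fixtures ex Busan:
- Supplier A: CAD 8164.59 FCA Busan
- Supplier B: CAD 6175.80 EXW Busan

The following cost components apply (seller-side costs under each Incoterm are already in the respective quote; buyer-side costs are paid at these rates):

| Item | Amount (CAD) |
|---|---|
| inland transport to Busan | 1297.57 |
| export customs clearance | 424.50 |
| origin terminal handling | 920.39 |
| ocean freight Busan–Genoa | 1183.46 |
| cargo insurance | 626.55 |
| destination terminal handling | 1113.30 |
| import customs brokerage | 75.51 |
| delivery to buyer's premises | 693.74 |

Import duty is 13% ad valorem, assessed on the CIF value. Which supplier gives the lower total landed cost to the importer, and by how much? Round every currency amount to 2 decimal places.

Supplier B is cheaper by CAD 301.39

Supplier A (FCA):
CIF value = FCA price + origin terminal + freight + insurance = 8164.59 + 920.39 + 1183.46 + 626.55 = 10894.99
Import duty = 10894.99 × 13% = 1416.35
Buyer bears (A): 920.39 + 1183.46 + 626.55 + 1113.30 + 75.51 + 693.74 = 4612.95
Landed cost (A) = invoice 8164.59 + 4612.95 + duty 1416.35 = 14193.89
Supplier B (EXW):
CIF value = EXW price + inland to port + export clearance + origin terminal + freight + insurance = 6175.80 + 1297.57 + 424.50 + 920.39 + 1183.46 + 626.55 = 10628.27
Import duty = 10628.27 × 13% = 1381.68
Buyer bears (B): 1297.57 + 424.50 + 920.39 + 1183.46 + 626.55 + 1113.30 + 75.51 + 693.74 = 6335.02
Landed cost (B) = invoice 6175.80 + 6335.02 + duty 1381.68 = 13892.50
Difference = |14193.89 − 13892.50| = 301.39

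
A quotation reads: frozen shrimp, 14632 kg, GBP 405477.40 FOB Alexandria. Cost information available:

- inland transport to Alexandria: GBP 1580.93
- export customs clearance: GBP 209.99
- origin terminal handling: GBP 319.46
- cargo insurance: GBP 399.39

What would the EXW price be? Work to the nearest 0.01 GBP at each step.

EXW price: GBP 403367.02

Not relevant to the conversion: insurance — on the buyer under both terms; not part of either seller's price.
From FOB to EXW, the seller no longer bears: inland to port, export clearance, origin terminal.
EXW price = 405477.40 − 1580.93 − 209.99 − 319.46 = 403367.02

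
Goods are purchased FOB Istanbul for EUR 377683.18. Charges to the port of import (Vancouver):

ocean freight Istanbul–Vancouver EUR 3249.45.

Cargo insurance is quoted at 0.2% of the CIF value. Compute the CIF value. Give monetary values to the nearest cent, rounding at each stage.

Let C be the CIF value. C = FOB price + freight + 0.2% × C
C − 0.2% × C = 377683.18 + 3249.45
0.998 × C = 380932.63
C = 380932.63 / 0.998 = 381696.02
Insurance premium = 0.2% × 381696.02 = 763.39

CIF value: EUR 381696.02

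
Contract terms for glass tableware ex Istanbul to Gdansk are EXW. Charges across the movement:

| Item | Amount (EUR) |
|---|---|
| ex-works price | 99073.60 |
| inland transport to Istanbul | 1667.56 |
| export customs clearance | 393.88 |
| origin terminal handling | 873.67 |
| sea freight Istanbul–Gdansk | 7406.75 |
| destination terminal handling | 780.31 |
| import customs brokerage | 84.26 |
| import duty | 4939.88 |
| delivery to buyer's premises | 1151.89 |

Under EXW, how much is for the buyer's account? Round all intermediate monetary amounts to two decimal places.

EXW: the seller makes goods available at their premises; the buyer bears all onward costs.
Seller's account: goods 99073.60 = 99073.60
Buyer's account: inland to port 1667.56 + export clearance 393.88 + origin terminal 873.67 + freight 7406.75 + destination terminal 780.31 + brokerage 84.26 + duty 4939.88 + delivery 1151.89 = 17298.20

Buyer's account: EUR 17298.20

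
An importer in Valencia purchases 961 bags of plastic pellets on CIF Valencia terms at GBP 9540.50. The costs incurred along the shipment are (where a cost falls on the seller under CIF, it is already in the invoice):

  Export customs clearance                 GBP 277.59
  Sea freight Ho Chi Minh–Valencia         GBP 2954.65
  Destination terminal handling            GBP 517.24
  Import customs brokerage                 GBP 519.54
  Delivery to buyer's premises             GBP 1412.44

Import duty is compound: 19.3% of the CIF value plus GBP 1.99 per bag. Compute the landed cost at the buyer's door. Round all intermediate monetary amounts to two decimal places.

Total landed cost: GBP 15743.43

CIF: the seller pays costs through ocean freight and marine insurance to the destination port.
Already in the invoice (seller's account under CIF): export clearance, freight — exclude.
The CIF price already equals the CIF value: 9540.50
Ad valorem component: 9540.50 × 19.3% = 1841.32
Specific component: 961 × 1.99 = 1912.39
Import duty = 1841.32 + 1912.39 = 3753.71
Buyer bears: destination terminal 517.24 + brokerage 519.54 + delivery 1412.44 + duty 3753.71 = 6202.93
Landed cost = invoice 9540.50 + 6202.93 = 15743.43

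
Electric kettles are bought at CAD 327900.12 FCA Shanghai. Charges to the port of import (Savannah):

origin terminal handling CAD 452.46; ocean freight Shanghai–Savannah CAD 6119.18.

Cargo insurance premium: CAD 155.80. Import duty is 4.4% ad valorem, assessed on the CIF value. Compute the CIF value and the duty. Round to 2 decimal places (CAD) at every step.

CIF = FCA price + pre-shipment costs + freight + insurance
CIF = 327900.12 + 452.46 + 6119.18 + 155.80 = 334627.56
Import duty = 334627.56 × 4.4% = 14723.61

CIF value: CAD 334627.56; import duty: CAD 14723.61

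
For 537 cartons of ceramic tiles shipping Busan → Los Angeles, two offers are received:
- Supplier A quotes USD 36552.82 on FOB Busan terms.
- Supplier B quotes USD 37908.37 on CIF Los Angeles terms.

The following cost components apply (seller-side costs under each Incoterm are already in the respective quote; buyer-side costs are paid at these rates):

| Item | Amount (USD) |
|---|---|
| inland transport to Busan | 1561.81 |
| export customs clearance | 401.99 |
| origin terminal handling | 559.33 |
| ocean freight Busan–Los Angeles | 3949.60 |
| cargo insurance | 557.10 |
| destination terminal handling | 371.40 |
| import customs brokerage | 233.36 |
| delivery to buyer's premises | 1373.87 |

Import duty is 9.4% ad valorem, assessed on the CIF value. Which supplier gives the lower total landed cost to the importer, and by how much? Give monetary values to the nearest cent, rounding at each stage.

Supplier A (FOB):
CIF value = FOB price + freight + insurance = 36552.82 + 3949.60 + 557.10 = 41059.52
Import duty = 41059.52 × 9.4% = 3859.59
Buyer bears (A): 3949.60 + 557.10 + 371.40 + 233.36 + 1373.87 = 6485.33
Landed cost (A) = invoice 36552.82 + 6485.33 + duty 3859.59 = 46897.74
Supplier B (CIF):
The CIF price already equals the CIF value: 37908.37
Import duty = 37908.37 × 9.4% = 3563.39
Buyer bears (B): 371.40 + 233.36 + 1373.87 = 1978.63
Landed cost (B) = invoice 37908.37 + 1978.63 + duty 3563.39 = 43450.39
Difference = |46897.74 − 43450.39| = 3447.35

Supplier B is cheaper by USD 3447.35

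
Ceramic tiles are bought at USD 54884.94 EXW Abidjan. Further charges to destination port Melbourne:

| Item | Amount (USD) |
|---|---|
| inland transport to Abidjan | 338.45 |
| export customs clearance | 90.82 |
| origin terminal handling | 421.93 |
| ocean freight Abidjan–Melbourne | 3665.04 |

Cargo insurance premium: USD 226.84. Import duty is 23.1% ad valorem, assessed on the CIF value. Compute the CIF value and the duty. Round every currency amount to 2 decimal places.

CIF = EXW price + pre-shipment costs + freight + insurance
CIF = 54884.94 + 338.45 + 90.82 + 421.93 + 3665.04 + 226.84 = 59628.02
Import duty = 59628.02 × 23.1% = 13774.07

CIF value: USD 59628.02; import duty: USD 13774.07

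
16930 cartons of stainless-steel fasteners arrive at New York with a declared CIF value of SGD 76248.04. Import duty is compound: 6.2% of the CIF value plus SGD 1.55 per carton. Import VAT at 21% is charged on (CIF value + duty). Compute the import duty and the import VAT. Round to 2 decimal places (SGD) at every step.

Import duty: SGD 30968.88; import VAT: SGD 22515.55

Ad valorem component: 76248.04 × 6.2% = 4727.38
Specific component: 16930 × 1.55 = 26241.50
Import duty = 4727.38 + 26241.50 = 30968.88
VAT base = CIF + duty = 76248.04 + 30968.88 = 107216.92
Import VAT = 107216.92 × 21% = 22515.55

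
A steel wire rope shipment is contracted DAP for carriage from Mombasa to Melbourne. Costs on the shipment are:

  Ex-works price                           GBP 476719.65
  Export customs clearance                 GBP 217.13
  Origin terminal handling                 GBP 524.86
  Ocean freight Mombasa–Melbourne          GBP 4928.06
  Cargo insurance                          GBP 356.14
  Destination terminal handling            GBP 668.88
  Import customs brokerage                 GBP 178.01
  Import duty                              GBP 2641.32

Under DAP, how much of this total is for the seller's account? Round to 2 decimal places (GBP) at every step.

DAP: the seller bears all costs to the named destination except import duty and clearance.
Seller's account: goods 476719.65 + export clearance 217.13 + origin terminal 524.86 + freight 4928.06 + insurance 356.14 + destination terminal 668.88 = 483414.72
Buyer's account: brokerage 178.01 + duty 2641.32 = 2819.33

Seller's account: GBP 483414.72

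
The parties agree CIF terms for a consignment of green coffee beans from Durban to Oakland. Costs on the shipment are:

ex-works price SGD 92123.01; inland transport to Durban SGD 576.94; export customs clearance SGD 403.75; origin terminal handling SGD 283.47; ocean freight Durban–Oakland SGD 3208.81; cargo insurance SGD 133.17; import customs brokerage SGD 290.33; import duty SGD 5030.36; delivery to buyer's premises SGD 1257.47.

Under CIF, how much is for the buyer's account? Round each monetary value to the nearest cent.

CIF: the seller pays costs through ocean freight and marine insurance to the destination port.
Seller's account: goods 92123.01 + inland to port 576.94 + export clearance 403.75 + origin terminal 283.47 + freight 3208.81 + insurance 133.17 = 96729.15
Buyer's account: brokerage 290.33 + duty 5030.36 + delivery 1257.47 = 6578.16

Buyer's account: SGD 6578.16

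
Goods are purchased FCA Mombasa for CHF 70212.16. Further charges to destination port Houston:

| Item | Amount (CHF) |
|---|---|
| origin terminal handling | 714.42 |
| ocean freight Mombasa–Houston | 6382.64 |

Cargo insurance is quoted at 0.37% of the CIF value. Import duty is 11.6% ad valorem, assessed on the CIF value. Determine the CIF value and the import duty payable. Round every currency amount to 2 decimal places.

Let C be the CIF value. C = FCA price + pre-shipment costs + freight + 0.37% × C
C − 0.37% × C = 70212.16 + 714.42 + 6382.64
0.9963 × C = 77309.22
C = 77309.22 / 0.9963 = 77596.33
Insurance premium = 0.37% × 77596.33 = 287.11
Import duty = 77596.33 × 11.6% = 9001.17

CIF value: CHF 77596.33; import duty: CHF 9001.17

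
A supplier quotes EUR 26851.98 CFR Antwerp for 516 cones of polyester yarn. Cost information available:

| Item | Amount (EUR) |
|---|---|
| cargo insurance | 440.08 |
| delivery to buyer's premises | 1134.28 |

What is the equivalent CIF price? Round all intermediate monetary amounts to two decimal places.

CIF price: EUR 27292.06

Not relevant to the conversion: delivery — on the buyer under both terms; not part of either seller's price.
From CFR to CIF, the seller additionally bears: insurance.
CIF price = 26851.98 + 440.08 = 27292.06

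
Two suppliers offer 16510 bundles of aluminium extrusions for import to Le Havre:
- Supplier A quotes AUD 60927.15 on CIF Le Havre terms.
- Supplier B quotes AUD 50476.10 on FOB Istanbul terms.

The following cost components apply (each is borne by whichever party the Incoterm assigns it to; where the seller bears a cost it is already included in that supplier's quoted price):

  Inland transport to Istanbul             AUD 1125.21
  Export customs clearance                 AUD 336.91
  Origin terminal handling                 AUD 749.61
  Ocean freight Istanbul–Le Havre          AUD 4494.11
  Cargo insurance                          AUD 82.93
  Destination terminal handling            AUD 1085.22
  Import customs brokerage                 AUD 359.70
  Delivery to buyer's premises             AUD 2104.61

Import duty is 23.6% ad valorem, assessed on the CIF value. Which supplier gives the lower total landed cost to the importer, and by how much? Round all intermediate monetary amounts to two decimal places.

Supplier B is cheaper by AUD 7260.28

Supplier A (CIF):
The CIF price already equals the CIF value: 60927.15
Import duty = 60927.15 × 23.6% = 14378.81
Buyer bears (A): 1085.22 + 359.70 + 2104.61 = 3549.53
Landed cost (A) = invoice 60927.15 + 3549.53 + duty 14378.81 = 78855.49
Supplier B (FOB):
CIF value = FOB price + freight + insurance = 50476.10 + 4494.11 + 82.93 = 55053.14
Import duty = 55053.14 × 23.6% = 12992.54
Buyer bears (B): 4494.11 + 82.93 + 1085.22 + 359.70 + 2104.61 = 8126.57
Landed cost (B) = invoice 50476.10 + 8126.57 + duty 12992.54 = 71595.21
Difference = |78855.49 − 71595.21| = 7260.28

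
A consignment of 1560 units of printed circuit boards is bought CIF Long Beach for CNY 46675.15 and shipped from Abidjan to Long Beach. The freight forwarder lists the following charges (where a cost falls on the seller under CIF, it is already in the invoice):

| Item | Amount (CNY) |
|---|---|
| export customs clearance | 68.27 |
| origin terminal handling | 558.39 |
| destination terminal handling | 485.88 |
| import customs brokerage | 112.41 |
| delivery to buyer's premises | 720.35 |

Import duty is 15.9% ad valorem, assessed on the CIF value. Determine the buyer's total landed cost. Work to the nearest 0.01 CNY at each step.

CIF: the seller pays costs through ocean freight and marine insurance to the destination port.
Already in the invoice (seller's account under CIF): export clearance, origin terminal — exclude.
The CIF price already equals the CIF value: 46675.15
Import duty = 46675.15 × 15.9% = 7421.35
Buyer bears: destination terminal 485.88 + brokerage 112.41 + delivery 720.35 + duty 7421.35 = 8739.99
Landed cost = invoice 46675.15 + 8739.99 = 55415.14

Total landed cost: CNY 55415.14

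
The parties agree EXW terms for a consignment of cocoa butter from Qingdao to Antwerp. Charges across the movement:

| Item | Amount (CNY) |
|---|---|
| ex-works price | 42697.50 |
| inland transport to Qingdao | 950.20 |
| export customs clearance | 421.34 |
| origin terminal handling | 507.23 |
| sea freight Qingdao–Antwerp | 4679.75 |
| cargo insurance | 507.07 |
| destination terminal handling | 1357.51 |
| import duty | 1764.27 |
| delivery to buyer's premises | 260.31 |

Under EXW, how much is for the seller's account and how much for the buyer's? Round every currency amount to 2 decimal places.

EXW: the seller makes goods available at their premises; the buyer bears all onward costs.
Seller's account: goods 42697.50 = 42697.50
Buyer's account: inland to port 950.20 + export clearance 421.34 + origin terminal 507.23 + freight 4679.75 + insurance 507.07 + destination terminal 1357.51 + duty 1764.27 + delivery 260.31 = 10447.68

Seller: CNY 42697.50; buyer: CNY 10447.68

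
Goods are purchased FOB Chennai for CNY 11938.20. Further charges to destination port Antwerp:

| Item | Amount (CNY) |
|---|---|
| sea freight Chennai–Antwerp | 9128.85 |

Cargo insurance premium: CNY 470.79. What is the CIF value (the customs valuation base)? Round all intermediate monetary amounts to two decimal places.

CIF = FOB price + freight + insurance
CIF = 11938.20 + 9128.85 + 470.79 = 21537.84

CIF value: CNY 21537.84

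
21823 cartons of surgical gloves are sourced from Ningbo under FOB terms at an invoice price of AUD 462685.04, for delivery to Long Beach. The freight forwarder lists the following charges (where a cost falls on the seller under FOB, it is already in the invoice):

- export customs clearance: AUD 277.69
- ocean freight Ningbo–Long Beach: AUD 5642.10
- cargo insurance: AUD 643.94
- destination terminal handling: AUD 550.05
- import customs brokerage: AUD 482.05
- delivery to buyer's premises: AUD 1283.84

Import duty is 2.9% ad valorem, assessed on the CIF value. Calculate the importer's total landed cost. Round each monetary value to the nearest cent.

Total landed cost: AUD 484887.18

FOB: the seller bears costs until goods are on board at the origin port; the buyer bears freight, insurance and all costs thereafter.
Already in the invoice (seller's account under FOB): export clearance — exclude.
CIF value = FOB price + freight + insurance = 462685.04 + 5642.10 + 643.94 = 468971.08
Import duty = 468971.08 × 2.9% = 13600.16
Buyer bears: freight 5642.10 + insurance 643.94 + destination terminal 550.05 + brokerage 482.05 + delivery 1283.84 + duty 13600.16 = 22202.14
Landed cost = invoice 462685.04 + 22202.14 = 484887.18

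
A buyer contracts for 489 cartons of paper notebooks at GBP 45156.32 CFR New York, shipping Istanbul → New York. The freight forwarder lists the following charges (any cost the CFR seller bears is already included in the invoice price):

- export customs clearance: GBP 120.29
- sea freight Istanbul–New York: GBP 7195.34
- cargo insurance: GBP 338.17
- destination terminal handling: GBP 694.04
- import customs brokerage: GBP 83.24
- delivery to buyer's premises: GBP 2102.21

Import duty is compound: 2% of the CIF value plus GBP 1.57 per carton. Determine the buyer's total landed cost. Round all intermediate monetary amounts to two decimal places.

CFR: the seller pays costs through ocean freight to the destination port, but not insurance.
Already in the invoice (seller's account under CFR): export clearance, freight — exclude.
CIF value = CFR price + insurance = 45156.32 + 338.17 = 45494.49
Ad valorem component: 45494.49 × 2% = 909.89
Specific component: 489 × 1.57 = 767.73
Import duty = 909.89 + 767.73 = 1677.62
Buyer bears: insurance 338.17 + destination terminal 694.04 + brokerage 83.24 + delivery 2102.21 + duty 1677.62 = 4895.28
Landed cost = invoice 45156.32 + 4895.28 = 50051.60

Total landed cost: GBP 50051.60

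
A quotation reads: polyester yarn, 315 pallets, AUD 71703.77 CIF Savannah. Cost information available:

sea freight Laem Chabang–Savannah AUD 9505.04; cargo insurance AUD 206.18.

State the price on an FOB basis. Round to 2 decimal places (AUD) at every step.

FOB price: AUD 61992.55

From CIF to FOB, the seller no longer bears: freight, insurance.
FOB price = 71703.77 − 9505.04 − 206.18 = 61992.55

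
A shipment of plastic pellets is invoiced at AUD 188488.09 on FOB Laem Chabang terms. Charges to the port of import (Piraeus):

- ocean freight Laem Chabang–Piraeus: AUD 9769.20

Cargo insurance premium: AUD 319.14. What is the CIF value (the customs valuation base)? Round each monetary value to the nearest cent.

CIF = FOB price + freight + insurance
CIF = 188488.09 + 9769.20 + 319.14 = 198576.43

CIF value: AUD 198576.43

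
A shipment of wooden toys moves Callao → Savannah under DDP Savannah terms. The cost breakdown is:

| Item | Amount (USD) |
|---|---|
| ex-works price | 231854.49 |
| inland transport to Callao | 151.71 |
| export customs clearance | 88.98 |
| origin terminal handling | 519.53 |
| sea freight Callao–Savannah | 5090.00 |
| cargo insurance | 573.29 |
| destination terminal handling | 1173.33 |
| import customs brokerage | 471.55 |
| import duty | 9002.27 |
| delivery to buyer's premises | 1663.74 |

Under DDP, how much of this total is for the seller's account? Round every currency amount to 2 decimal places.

Seller's account: USD 250588.89

DDP: the seller bears all costs including import duty.
Seller's account: goods 231854.49 + inland to port 151.71 + export clearance 88.98 + origin terminal 519.53 + freight 5090.00 + insurance 573.29 + destination terminal 1173.33 + brokerage 471.55 + duty 9002.27 + delivery 1663.74 = 250588.89
Buyer's account: 0.00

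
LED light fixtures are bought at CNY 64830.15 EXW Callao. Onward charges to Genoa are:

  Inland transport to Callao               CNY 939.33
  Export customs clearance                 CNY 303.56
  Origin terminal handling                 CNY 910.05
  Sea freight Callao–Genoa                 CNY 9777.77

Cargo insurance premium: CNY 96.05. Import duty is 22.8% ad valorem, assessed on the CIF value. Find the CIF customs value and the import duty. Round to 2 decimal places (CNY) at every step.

CIF = EXW price + pre-shipment costs + freight + insurance
CIF = 64830.15 + 939.33 + 303.56 + 910.05 + 9777.77 + 96.05 = 76856.91
Import duty = 76856.91 × 22.8% = 17523.38

CIF value: CNY 76856.91; import duty: CNY 17523.38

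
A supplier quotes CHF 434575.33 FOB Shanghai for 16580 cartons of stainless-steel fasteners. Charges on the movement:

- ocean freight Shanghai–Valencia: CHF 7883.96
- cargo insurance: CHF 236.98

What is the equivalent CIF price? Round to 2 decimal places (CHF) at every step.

CIF price: CHF 442696.27

From FOB to CIF, the seller additionally bears: freight, insurance.
CIF price = 434575.33 + 7883.96 + 236.98 = 442696.27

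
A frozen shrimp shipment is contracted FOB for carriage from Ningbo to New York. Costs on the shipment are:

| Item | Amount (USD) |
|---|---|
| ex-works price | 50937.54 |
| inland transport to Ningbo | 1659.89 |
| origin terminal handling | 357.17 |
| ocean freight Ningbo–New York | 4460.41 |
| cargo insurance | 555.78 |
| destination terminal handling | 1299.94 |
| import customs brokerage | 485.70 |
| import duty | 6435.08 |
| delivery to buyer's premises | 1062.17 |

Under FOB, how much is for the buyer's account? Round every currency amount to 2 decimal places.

FOB: the seller bears costs until goods are on board at the origin port; the buyer bears freight, insurance and all costs thereafter.
Seller's account: goods 50937.54 + inland to port 1659.89 + origin terminal 357.17 = 52954.60
Buyer's account: freight 4460.41 + insurance 555.78 + destination terminal 1299.94 + brokerage 485.70 + duty 6435.08 + delivery 1062.17 = 14299.08

Buyer's account: USD 14299.08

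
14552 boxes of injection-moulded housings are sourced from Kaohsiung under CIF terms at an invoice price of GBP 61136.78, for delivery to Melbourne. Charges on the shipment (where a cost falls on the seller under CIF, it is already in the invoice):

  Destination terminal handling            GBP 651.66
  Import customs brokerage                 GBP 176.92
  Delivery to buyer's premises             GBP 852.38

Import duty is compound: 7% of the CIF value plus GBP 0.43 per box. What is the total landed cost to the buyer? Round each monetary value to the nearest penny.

Total landed cost: GBP 73354.67

CIF: the seller pays costs through ocean freight and marine insurance to the destination port.
The CIF price already equals the CIF value: 61136.78
Ad valorem component: 61136.78 × 7% = 4279.57
Specific component: 14552 × 0.43 = 6257.36
Import duty = 4279.57 + 6257.36 = 10536.93
Buyer bears: destination terminal 651.66 + brokerage 176.92 + delivery 852.38 + duty 10536.93 = 12217.89
Landed cost = invoice 61136.78 + 12217.89 = 73354.67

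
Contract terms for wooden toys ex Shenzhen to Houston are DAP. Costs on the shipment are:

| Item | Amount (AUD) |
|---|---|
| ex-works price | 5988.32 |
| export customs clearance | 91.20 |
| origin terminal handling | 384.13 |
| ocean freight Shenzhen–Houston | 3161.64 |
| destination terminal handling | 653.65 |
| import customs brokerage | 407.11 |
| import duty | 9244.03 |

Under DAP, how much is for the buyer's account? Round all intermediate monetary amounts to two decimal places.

DAP: the seller bears all costs to the named destination except import duty and clearance.
Seller's account: goods 5988.32 + export clearance 91.20 + origin terminal 384.13 + freight 3161.64 + destination terminal 653.65 = 10278.94
Buyer's account: brokerage 407.11 + duty 9244.03 = 9651.14

Buyer's account: AUD 9651.14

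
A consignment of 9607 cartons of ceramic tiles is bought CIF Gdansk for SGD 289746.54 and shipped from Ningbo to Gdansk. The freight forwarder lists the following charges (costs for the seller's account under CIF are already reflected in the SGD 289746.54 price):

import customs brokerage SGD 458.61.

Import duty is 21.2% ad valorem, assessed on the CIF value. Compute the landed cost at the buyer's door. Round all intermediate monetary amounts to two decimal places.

Total landed cost: SGD 351631.42

CIF: the seller pays costs through ocean freight and marine insurance to the destination port.
The CIF price already equals the CIF value: 289746.54
Import duty = 289746.54 × 21.2% = 61426.27
Buyer bears: brokerage 458.61 + duty 61426.27 = 61884.88
Landed cost = invoice 289746.54 + 61884.88 = 351631.42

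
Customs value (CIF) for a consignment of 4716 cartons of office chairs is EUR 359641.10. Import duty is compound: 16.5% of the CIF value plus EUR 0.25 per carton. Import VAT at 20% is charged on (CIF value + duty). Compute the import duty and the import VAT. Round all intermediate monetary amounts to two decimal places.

Ad valorem component: 359641.10 × 16.5% = 59340.78
Specific component: 4716 × 0.25 = 1179.00
Import duty = 59340.78 + 1179.00 = 60519.78
VAT base = CIF + duty = 359641.10 + 60519.78 = 420160.88
Import VAT = 420160.88 × 20% = 84032.18

Import duty: EUR 60519.78; import VAT: EUR 84032.18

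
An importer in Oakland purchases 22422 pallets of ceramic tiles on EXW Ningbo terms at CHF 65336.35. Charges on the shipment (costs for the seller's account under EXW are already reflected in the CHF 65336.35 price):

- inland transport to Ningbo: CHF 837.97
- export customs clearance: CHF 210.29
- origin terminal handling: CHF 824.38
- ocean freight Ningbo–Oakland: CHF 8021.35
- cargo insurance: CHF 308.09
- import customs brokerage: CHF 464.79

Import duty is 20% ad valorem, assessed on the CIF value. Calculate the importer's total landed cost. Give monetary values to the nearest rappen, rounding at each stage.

Total landed cost: CHF 91110.91

EXW: the seller makes goods available at their premises; the buyer bears all onward costs.
CIF value = EXW price + inland to port + export clearance + origin terminal + freight + insurance = 65336.35 + 837.97 + 210.29 + 824.38 + 8021.35 + 308.09 = 75538.43
Import duty = 75538.43 × 20% = 15107.69
Buyer bears: inland to port 837.97 + export clearance 210.29 + origin terminal 824.38 + freight 8021.35 + insurance 308.09 + brokerage 464.79 + duty 15107.69 = 25774.56
Landed cost = invoice 65336.35 + 25774.56 = 91110.91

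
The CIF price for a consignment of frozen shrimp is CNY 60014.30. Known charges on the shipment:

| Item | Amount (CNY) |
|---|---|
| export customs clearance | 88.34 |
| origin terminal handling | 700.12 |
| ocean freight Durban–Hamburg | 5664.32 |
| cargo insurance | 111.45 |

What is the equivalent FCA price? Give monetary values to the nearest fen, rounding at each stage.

FCA price: CNY 53538.41

Not relevant to the conversion: export clearance — on the seller under both CIF and FCA; already in the CIF price and stays in the FCA price.
From CIF to FCA, the seller no longer bears: origin terminal, freight, insurance.
FCA price = 60014.30 − 700.12 − 5664.32 − 111.45 = 53538.41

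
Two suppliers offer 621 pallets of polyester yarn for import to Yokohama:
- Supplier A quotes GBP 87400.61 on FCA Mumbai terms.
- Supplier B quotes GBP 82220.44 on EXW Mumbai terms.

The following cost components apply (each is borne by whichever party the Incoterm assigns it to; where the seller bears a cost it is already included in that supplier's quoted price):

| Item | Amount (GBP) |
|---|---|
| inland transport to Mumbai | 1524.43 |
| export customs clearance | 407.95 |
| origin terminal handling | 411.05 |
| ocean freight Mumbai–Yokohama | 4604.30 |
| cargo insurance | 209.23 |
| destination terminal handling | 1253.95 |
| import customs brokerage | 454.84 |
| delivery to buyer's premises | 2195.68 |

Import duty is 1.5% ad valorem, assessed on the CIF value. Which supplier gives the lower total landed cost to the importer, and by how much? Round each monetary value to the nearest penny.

Supplier A (FCA):
CIF value = FCA price + origin terminal + freight + insurance = 87400.61 + 411.05 + 4604.30 + 209.23 = 92625.19
Import duty = 92625.19 × 1.5% = 1389.38
Buyer bears (A): 411.05 + 4604.30 + 209.23 + 1253.95 + 454.84 + 2195.68 = 9129.05
Landed cost (A) = invoice 87400.61 + 9129.05 + duty 1389.38 = 97919.04
Supplier B (EXW):
CIF value = EXW price + inland to port + export clearance + origin terminal + freight + insurance = 82220.44 + 1524.43 + 407.95 + 411.05 + 4604.30 + 209.23 = 89377.40
Import duty = 89377.40 × 1.5% = 1340.66
Buyer bears (B): 1524.43 + 407.95 + 411.05 + 4604.30 + 209.23 + 1253.95 + 454.84 + 2195.68 = 11061.43
Landed cost (B) = invoice 82220.44 + 11061.43 + duty 1340.66 = 94622.53
Difference = |97919.04 − 94622.53| = 3296.51

Supplier B is cheaper by GBP 3296.51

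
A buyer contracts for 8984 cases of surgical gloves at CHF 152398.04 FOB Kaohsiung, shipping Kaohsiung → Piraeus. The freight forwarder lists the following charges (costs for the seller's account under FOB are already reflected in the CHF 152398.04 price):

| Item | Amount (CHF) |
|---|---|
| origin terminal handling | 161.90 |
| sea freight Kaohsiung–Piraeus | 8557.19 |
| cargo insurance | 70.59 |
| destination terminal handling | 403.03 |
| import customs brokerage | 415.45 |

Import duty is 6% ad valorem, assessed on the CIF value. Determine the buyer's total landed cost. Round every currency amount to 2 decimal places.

FOB: the seller bears costs until goods are on board at the origin port; the buyer bears freight, insurance and all costs thereafter.
Already in the invoice (seller's account under FOB): origin terminal — exclude.
CIF value = FOB price + freight + insurance = 152398.04 + 8557.19 + 70.59 = 161025.82
Import duty = 161025.82 × 6% = 9661.55
Buyer bears: freight 8557.19 + insurance 70.59 + destination terminal 403.03 + brokerage 415.45 + duty 9661.55 = 19107.81
Landed cost = invoice 152398.04 + 19107.81 = 171505.85

Total landed cost: CHF 171505.85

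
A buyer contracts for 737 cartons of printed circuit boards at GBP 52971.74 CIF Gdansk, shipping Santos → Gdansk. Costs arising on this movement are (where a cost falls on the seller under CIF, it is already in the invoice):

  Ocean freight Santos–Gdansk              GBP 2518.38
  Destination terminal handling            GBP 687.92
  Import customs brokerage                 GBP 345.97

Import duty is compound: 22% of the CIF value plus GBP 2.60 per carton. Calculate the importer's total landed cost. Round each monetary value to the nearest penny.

CIF: the seller pays costs through ocean freight and marine insurance to the destination port.
Already in the invoice (seller's account under CIF): freight — exclude.
The CIF price already equals the CIF value: 52971.74
Ad valorem component: 52971.74 × 22% = 11653.78
Specific component: 737 × 2.60 = 1916.20
Import duty = 11653.78 + 1916.20 = 13569.98
Buyer bears: destination terminal 687.92 + brokerage 345.97 + duty 13569.98 = 14603.87
Landed cost = invoice 52971.74 + 14603.87 = 67575.61

Total landed cost: GBP 67575.61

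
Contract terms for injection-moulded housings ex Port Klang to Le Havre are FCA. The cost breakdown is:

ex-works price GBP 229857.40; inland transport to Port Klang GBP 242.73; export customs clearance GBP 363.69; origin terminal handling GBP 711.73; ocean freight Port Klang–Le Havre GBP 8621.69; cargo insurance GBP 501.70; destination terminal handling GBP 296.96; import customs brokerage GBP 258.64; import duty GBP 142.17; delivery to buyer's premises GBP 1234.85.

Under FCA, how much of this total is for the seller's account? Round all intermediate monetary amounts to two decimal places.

FCA: the seller delivers export-cleared goods to the carrier; the buyer bears costs from that point.
Seller's account: goods 229857.40 + inland to port 242.73 + export clearance 363.69 = 230463.82
Buyer's account: origin terminal 711.73 + freight 8621.69 + insurance 501.70 + destination terminal 296.96 + brokerage 258.64 + duty 142.17 + delivery 1234.85 = 11767.74

Seller's account: GBP 230463.82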